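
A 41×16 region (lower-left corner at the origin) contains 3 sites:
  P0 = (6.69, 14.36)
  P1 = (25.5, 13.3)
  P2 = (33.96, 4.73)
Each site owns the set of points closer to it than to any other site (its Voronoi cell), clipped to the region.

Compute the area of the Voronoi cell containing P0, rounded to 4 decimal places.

Area of P0's cell: 252.2634

1. box [0,41]×[0,16]: [(0, 0) (41, 0) (41, 16) (0, 16)]
2. ⊥bis P0·P1 via (16.095,13.83): [(0, 0) (15.3156, 0) (16.2173, 16) (0, 16)]  |A|=252.2634
3. ⊥bis P0·P2 via (20.325,9.545): [(0, 0) (15.3156, 0) (16.2173, 16) (0, 16)]  |A|=252.2634
4. canonical 4-gon: [(0, 0) (15.3156, 0) (16.2173, 16) (0, 16)]
5. shoelace: 252.2634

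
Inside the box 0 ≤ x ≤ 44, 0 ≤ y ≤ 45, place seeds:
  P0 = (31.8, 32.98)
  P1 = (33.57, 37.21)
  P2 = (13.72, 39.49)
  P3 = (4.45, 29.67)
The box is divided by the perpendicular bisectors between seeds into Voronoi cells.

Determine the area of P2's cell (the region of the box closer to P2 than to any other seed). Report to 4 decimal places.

1. box [0,44]×[0,45]: [(0, 0) (44, 0) (44, 45) (0, 45)]
2. ⊥bis P2·P0 via (22.76,36.235): [(0, 0) (9.713, 0) (25.916, 45) (0, 45)]  |A|=801.652
3. ⊥bis P2·P1 via (23.645,38.35): [(0, 0) (9.713, 0) (23.7028, 38.8535) (24.4088, 45) (0, 45)]  |A|=797.0201
4. ⊥bis P2·P3 via (9.085,34.58): [(0, 43.1562) (18.8462, 25.3655) (23.7028, 38.8535) (24.4088, 45) (0, 45)]  |A|=267.167
5. canonical 5-gon: [(0, 43.1562) (18.8462, 25.3655) (23.7028, 38.8535) (24.4088, 45) (0, 45)]
6. shoelace: 267.167

Area of P2's cell: 267.1670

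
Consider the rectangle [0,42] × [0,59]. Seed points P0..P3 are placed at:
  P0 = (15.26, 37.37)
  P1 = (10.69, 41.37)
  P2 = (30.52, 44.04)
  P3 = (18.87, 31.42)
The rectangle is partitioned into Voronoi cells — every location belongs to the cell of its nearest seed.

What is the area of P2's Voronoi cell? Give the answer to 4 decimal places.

1. box [0,42]×[0,59]: [(0, 0) (42, 0) (42, 59) (0, 59)]
2. ⊥bis P2·P0 via (22.89,40.705): [(40.6818, 0) (42, 0) (42, 59) (14.8934, 59)]  |A|=838.5317
3. ⊥bis P2·P1 via (20.605,42.705): [(19.9769, 47.3697) (40.6818, 0) (42, 0) (42, 59) (18.411, 59)]  |A|=818.0767
4. ⊥bis P2·P3 via (24.695,37.73): [(19.9769, 47.3697) (23.849, 38.511) (42, 21.7551) (42, 59) (18.411, 59)]  |A|=595.2548
5. canonical 5-gon: [(19.9769, 47.3697) (23.849, 38.511) (42, 21.7551) (42, 59) (18.411, 59)]
6. shoelace: 595.2548

Area of P2's cell: 595.2548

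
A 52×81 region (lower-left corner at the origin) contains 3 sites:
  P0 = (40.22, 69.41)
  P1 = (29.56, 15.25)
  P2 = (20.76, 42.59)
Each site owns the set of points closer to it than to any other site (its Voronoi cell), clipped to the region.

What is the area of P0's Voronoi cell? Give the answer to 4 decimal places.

Area of P0's cell: 1130.5921

1. box [0,52]×[0,81]: [(0, 0) (52, 0) (52, 81) (0, 81)]
2. ⊥bis P0·P1 via (34.89,42.33): [(0, 49.1972) (52, 38.9623) (52, 81) (0, 81)]  |A|=1919.8521
3. ⊥bis P0·P2 via (30.49,56): [(0, 78.1229) (52, 40.3928) (52, 81) (0, 81)]  |A|=1130.5921
4. canonical 4-gon: [(0, 78.1229) (52, 40.3928) (52, 81) (0, 81)]
5. shoelace: 1130.5921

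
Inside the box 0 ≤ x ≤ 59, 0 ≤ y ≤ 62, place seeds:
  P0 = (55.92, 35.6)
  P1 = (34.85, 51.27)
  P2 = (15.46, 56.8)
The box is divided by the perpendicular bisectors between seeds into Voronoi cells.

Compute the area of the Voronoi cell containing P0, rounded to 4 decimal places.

1. box [0,59]×[0,62]: [(0, 0) (59, 0) (59, 62) (0, 62)]
2. ⊥bis P0·P1 via (45.385,43.435): [(13.0819, 0) (59, 0) (59, 61.7418)]  |A|=1417.534
3. ⊥bis P0·P2 via (35.69,46.2): [(13.0819, 0) (59, 0) (59, 61.7418)]  |A|=1417.534
4. canonical 3-gon: [(13.0819, 0) (59, 0) (59, 61.7418)]
5. shoelace: 1417.534

Area of P0's cell: 1417.5340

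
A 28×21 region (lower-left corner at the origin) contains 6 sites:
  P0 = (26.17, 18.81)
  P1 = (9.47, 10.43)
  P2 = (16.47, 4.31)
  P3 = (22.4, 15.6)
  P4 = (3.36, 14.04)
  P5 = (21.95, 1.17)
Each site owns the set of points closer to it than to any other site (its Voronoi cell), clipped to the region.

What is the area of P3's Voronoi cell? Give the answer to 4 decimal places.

Area of P3's cell: 125.7046

1. box [0,28]×[0,21]: [(0, 0) (28, 0) (28, 21) (0, 21)]
2. ⊥bis P3·P0 via (24.285,17.205): [(0, 0) (28, 0) (28, 12.8419) (21.0537, 21) (0, 21)]  |A|=559.6658
3. ⊥bis P3·P1 via (15.935,13.015): [(21.139, 0) (28, 0) (28, 12.8419) (21.0537, 21) (12.7422, 21)]  |A|=203.9129
4. ⊥bis P3·P2 via (19.435,9.955): [(16.5533, 11.4686) (28, 5.4563) (28, 12.8419) (21.0537, 21) (12.7422, 21)]  |A|=133.3417
5. ⊥bis P3·P4 via (12.88,14.82): [(16.5533, 11.4686) (28, 5.4563) (28, 12.8419) (21.0537, 21) (12.7422, 21)]  |A|=133.3417
6. ⊥bis P3·P5 via (22.175,8.385): [(16.5533, 11.4686) (22.4398, 8.3767) (28, 8.2033) (28, 12.8419) (21.0537, 21) (12.7422, 21)]  |A|=125.7046
7. canonical 6-gon: [(16.5533, 11.4686) (22.4398, 8.3767) (28, 8.2033) (28, 12.8419) (21.0537, 21) (12.7422, 21)]
8. shoelace: 125.7046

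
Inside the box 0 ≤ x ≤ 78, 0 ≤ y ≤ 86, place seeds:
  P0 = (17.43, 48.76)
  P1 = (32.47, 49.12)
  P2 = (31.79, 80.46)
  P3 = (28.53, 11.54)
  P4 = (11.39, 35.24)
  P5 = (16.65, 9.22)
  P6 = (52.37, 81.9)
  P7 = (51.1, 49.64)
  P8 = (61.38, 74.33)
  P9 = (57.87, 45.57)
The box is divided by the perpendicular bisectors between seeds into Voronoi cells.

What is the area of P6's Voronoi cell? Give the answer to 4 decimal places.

1. box [0,78]×[0,86]: [(0, 0) (78, 0) (78, 86) (0, 86)]
2. ⊥bis P6·P0 via (34.9,65.33): [(78, 19.889) (78, 86) (15.2949, 86)]  |A|=2072.7493
3. ⊥bis P6·P1 via (42.42,65.51): [(24.2899, 76.5164) (78, 43.9102) (78, 86) (15.2949, 86)]  |A|=1427.6601
4. ⊥bis P6·P2 via (42.08,81.18): [(43.21, 65.0304) (78, 43.9102) (78, 86) (41.7427, 86)]  |A|=1112.3023
5. ⊥bis P6·P3 via (40.45,46.72): [(43.21, 65.0304) (78, 43.9102) (78, 86) (41.7427, 86)]  |A|=1112.3023
6. ⊥bis P6·P4 via (31.88,58.57): [(43.21, 65.0304) (78, 43.9102) (78, 86) (41.7427, 86)]  |A|=1112.3023
7. ⊥bis P6·P5 via (34.51,45.56): [(43.21, 65.0304) (78, 43.9102) (78, 86) (41.7427, 86)]  |A|=1112.3023
8. ⊥bis P6·P7 via (51.735,65.77): [(43.1346, 66.1086) (78, 64.736) (78, 86) (41.7427, 86)]  |A|=731.2934
9. ⊥bis P6·P8 via (56.875,78.115): [(43.1346, 66.1086) (46.6705, 65.9694) (63.4998, 86) (41.7427, 86)]  |A|=252.9745
10. ⊥bis P6·P9 via (55.12,63.735): [(43.1346, 66.1086) (46.6705, 65.9694) (63.4998, 86) (41.7427, 86)]  |A|=252.9745
11. canonical 4-gon: [(43.1346, 66.1086) (46.6705, 65.9694) (63.4998, 86) (41.7427, 86)]
12. shoelace: 252.9745

Area of P6's cell: 252.9745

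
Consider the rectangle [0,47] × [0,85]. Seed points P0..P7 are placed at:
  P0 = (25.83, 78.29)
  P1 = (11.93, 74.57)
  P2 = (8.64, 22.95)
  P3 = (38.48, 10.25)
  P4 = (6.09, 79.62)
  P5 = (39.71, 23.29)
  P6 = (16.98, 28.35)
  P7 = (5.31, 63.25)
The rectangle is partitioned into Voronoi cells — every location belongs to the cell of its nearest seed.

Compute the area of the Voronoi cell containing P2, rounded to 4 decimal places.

1. box [0,47]×[0,85]: [(0, 0) (47, 0) (47, 85) (0, 85)]
2. ⊥bis P2·P0 via (17.235,50.62): [(0, 55.9736) (0, 0) (47, 0) (47, 41.3742)]  |A|=2287.6748
3. ⊥bis P2·P1 via (10.285,48.76): [(26.5629, 47.7225) (0, 49.4155) (0, 0) (47, 0) (47, 41.3742)]  |A|=2200.5737
4. ⊥bis P2·P3 via (23.56,16.6): [(35.6098, 44.9123) (26.5629, 47.7225) (0, 49.4155) (0, 0) (16.495, 0)]  |A|=1279.9182
5. ⊥bis P2·P4 via (7.365,51.285): [(35.6098, 44.9123) (26.5629, 47.7225) (0, 49.4155) (0, 0) (16.495, 0)]  |A|=1279.9182
6. ⊥bis P2·P5 via (24.175,23.12): [(24.2291, 18.1722) (23.9039, 47.892) (0, 49.4155) (0, 0) (16.495, 0)]  |A|=1103.4849
7. ⊥bis P2·P6 via (12.81,25.65): [(21.6204, 12.0428) (0, 45.4343) (0, 0) (16.495, 0)]  |A|=590.4777
8. ⊥bis P2·P7 via (6.975,43.1): [(21.6204, 12.0428) (1.7889, 42.6715) (0, 42.5237) (0, 0) (16.495, 0)]  |A|=587.8742
9. canonical 5-gon: [(21.6204, 12.0428) (1.7889, 42.6715) (0, 42.5237) (0, 0) (16.495, 0)]
10. shoelace: 587.8742

Area of P2's cell: 587.8742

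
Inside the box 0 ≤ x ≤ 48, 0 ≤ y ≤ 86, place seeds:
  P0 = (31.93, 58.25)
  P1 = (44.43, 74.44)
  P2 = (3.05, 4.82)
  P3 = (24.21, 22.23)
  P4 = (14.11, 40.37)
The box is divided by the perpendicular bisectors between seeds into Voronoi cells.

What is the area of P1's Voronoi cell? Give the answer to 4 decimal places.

Area of P1's cell: 480.4191

1. box [0,48]×[0,86]: [(0, 0) (48, 0) (48, 86) (0, 86)]
2. ⊥bis P1·P0 via (38.18,66.345): [(48, 58.7632) (48, 86) (12.7228, 86)]  |A|=480.4191
3. ⊥bis P1·P2 via (23.74,39.63): [(48, 58.7632) (48, 86) (12.7228, 86)]  |A|=480.4191
4. ⊥bis P1·P3 via (34.32,48.335): [(48, 58.7632) (48, 86) (12.7228, 86)]  |A|=480.4191
5. ⊥bis P1·P4 via (29.27,57.405): [(48, 58.7632) (48, 86) (12.7228, 86)]  |A|=480.4191
6. canonical 3-gon: [(48, 58.7632) (48, 86) (12.7228, 86)]
7. shoelace: 480.4191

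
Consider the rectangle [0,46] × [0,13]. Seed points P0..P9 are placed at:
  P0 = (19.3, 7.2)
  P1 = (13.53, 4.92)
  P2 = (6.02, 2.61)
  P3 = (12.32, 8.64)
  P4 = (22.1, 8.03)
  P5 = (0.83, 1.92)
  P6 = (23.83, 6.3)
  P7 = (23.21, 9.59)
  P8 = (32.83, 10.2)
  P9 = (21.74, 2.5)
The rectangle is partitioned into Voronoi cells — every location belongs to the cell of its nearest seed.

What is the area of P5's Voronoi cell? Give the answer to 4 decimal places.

Area of P5's cell: 37.2055

1. box [0,46]×[0,13]: [(0, 0) (46, 0) (46, 13) (0, 13)]
2. ⊥bis P5·P0 via (10.065,4.56): [(0, 0) (11.3686, 0) (7.6523, 13) (0, 13)]  |A|=123.6354
3. ⊥bis P5·P1 via (7.18,3.42): [(0, 0) (7.9879, 0) (4.917, 13) (0, 13)]  |A|=83.8817
4. ⊥bis P5·P2 via (3.425,2.265): [(0, 0) (3.7261, 0) (1.9978, 13) (0, 13)]  |A|=37.2055
5. ⊥bis P5·P3 via (6.575,5.28): [(0, 0) (3.7261, 0) (1.9978, 13) (0, 13)]  |A|=37.2055
6. ⊥bis P5·P4 via (11.465,4.975): [(0, 0) (3.7261, 0) (1.9978, 13) (0, 13)]  |A|=37.2055
7. ⊥bis P5·P6 via (12.33,4.11): [(0, 0) (3.7261, 0) (1.9978, 13) (0, 13)]  |A|=37.2055
8. ⊥bis P5·P7 via (12.02,5.755): [(0, 0) (3.7261, 0) (1.9978, 13) (0, 13)]  |A|=37.2055
9. ⊥bis P5·P8 via (16.83,6.06): [(0, 0) (3.7261, 0) (1.9978, 13) (0, 13)]  |A|=37.2055
10. ⊥bis P5·P9 via (11.285,2.21): [(0, 0) (3.7261, 0) (1.9978, 13) (0, 13)]  |A|=37.2055
11. canonical 4-gon: [(0, 0) (3.7261, 0) (1.9978, 13) (0, 13)]
12. shoelace: 37.2055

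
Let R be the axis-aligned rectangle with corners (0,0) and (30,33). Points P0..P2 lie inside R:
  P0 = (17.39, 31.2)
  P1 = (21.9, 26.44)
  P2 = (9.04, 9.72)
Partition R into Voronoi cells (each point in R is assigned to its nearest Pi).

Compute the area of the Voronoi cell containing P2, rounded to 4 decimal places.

1. box [0,30]×[0,33]: [(0, 0) (30, 0) (30, 33) (0, 33)]
2. ⊥bis P2·P0 via (13.215,20.46): [(0, 25.5971) (0, 0) (30, 0) (30, 13.9351)]  |A|=592.9833
3. ⊥bis P2·P1 via (15.47,18.08): [(11.5179, 21.1197) (0, 25.5971) (0, 0) (30, 0) (30, 6.9044)]  |A|=528.0123
4. canonical 5-gon: [(11.5179, 21.1197) (0, 25.5971) (0, 0) (30, 0) (30, 6.9044)]
5. shoelace: 528.0123

Area of P2's cell: 528.0123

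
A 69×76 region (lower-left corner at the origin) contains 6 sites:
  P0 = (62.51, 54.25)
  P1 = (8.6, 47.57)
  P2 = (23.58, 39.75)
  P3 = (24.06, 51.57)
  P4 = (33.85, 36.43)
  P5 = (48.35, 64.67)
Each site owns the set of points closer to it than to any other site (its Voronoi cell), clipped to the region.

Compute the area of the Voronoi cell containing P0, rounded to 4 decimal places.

Area of P0's cell: 733.7018

1. box [0,69]×[0,76]: [(0, 0) (69, 0) (69, 76) (0, 76)]
2. ⊥bis P0·P1 via (35.555,50.91): [(41.8633, 0) (69, 0) (69, 76) (32.4461, 76)]  |A|=2420.2442
3. ⊥bis P0·P2 via (43.045,47): [(32.5471, 75.1852) (60.5508, 0) (69, 0) (69, 76) (32.4461, 76)]  |A|=1717.7325
4. ⊥bis P0·P3 via (43.285,52.91): [(43.847, 44.8467) (60.5508, 0) (69, 0) (69, 76) (41.6756, 76)]  |A|=1570.8955
5. ⊥bis P0·P4 via (48.18,45.34): [(43.2612, 53.2509) (69, 11.8551) (69, 76) (41.6756, 76)]  |A|=1136.3084
6. ⊥bis P0·P5 via (55.43,59.46): [(46.7417, 47.6532) (69, 11.8551) (69, 76) (67.6014, 76)]  |A|=733.7018
7. canonical 4-gon: [(46.7417, 47.6532) (69, 11.8551) (69, 76) (67.6014, 76)]
8. shoelace: 733.7018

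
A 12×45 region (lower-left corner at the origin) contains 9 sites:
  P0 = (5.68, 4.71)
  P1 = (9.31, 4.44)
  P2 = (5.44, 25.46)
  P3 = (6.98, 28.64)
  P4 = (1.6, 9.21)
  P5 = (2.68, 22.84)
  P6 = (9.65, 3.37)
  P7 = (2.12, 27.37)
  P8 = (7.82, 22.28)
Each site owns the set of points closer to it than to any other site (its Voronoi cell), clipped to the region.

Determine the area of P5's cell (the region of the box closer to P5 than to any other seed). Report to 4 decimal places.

Area of P5's cell: 42.7537

1. box [0,12]×[0,45]: [(0, 0) (12, 0) (12, 45) (0, 45)]
2. ⊥bis P5·P0 via (4.18,13.775): [(0, 13.0833) (12, 15.069) (12, 45) (0, 45)]  |A|=371.0861
3. ⊥bis P5·P1 via (5.995,13.64): [(0, 13.0833) (8.2291, 14.445) (12, 15.8038) (12, 45) (0, 45)]  |A|=369.7007
4. ⊥bis P5·P2 via (4.06,24.15): [(0, 28.4269) (0, 13.0833) (8.2291, 14.445) (11.9872, 15.7992)]  |A|=94.9769
5. ⊥bis P5·P3 via (4.83,25.74): [(0, 28.4269) (0, 13.0833) (8.2291, 14.445) (11.9872, 15.7992)]  |A|=94.9769
6. ⊥bis P5·P4 via (2.14,16.025): [(0, 28.4269) (0, 16.1946) (10.7259, 15.3447) (11.9872, 15.7992)]  |A|=76.2896
7. ⊥bis P5·P6 via (6.165,13.105): [(0, 28.4269) (0, 16.1946) (10.7259, 15.3447) (11.9872, 15.7992)]  |A|=76.2896
8. ⊥bis P5·P7 via (2.4,25.105): [(3.0743, 25.1884) (0, 24.8083) (0, 16.1946) (10.7259, 15.3447) (11.9872, 15.7992)]  |A|=70.7272
9. ⊥bis P5·P8 via (5.25,22.56): [(5.2829, 22.8618) (3.0743, 25.1884) (0, 24.8083) (0, 16.1946) (4.5175, 15.8366)]  |A|=42.7537
10. canonical 5-gon: [(5.2829, 22.8618) (3.0743, 25.1884) (0, 24.8083) (0, 16.1946) (4.5175, 15.8366)]
11. shoelace: 42.7537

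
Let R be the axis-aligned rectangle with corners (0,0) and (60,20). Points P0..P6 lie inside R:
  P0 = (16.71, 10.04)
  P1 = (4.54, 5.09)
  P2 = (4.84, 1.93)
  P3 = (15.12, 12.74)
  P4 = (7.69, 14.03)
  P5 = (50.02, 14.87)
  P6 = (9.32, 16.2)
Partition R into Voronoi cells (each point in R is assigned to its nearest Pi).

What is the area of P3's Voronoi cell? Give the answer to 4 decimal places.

1. box [0,60]×[0,20]: [(0, 0) (60, 0) (60, 20) (0, 20)]
2. ⊥bis P3·P0 via (15.915,11.39): [(0, 2.0178) (30.5358, 20) (0, 20)]  |A|=274.5495
3. ⊥bis P3·P1 via (9.83,8.915): [(10.3921, 8.1376) (30.5358, 20) (1.8149, 20)]  |A|=170.3491
4. ⊥bis P3·P2 via (9.98,7.335): [(10.3921, 8.1376) (30.5358, 20) (1.8149, 20)]  |A|=170.3491
5. ⊥bis P3·P4 via (11.405,13.385): [(10.5055, 8.2044) (30.5358, 20) (12.5535, 20)]  |A|=106.0554
6. ⊥bis P3·P5 via (32.57,13.805): [(10.5055, 8.2044) (30.5358, 20) (12.5535, 20)]  |A|=106.0554
7. ⊥bis P3·P6 via (12.22,14.47): [(11.3361, 12.9884) (10.5055, 8.2044) (30.5358, 20) (15.5189, 20)]  |A|=95.6592
8. canonical 4-gon: [(11.3361, 12.9884) (10.5055, 8.2044) (30.5358, 20) (15.5189, 20)]
9. shoelace: 95.6592

Area of P3's cell: 95.6592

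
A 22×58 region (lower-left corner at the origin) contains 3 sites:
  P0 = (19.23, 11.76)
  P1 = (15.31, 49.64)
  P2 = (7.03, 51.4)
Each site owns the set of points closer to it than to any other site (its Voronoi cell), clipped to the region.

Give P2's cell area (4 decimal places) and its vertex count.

1. box [0,22]×[0,58]: [(0, 0) (22, 0) (22, 58) (0, 58)]
2. ⊥bis P2·P0 via (13.13,31.58): [(0, 27.539) (22, 34.3099) (22, 58) (0, 58)]  |A|=595.6621
3. ⊥bis P2·P1 via (11.17,50.52): [(0, 27.539) (6.7251, 29.6088) (12.76, 58) (0, 58)]  |A|=283.5621
4. canonical 4-gon: [(0, 27.539) (6.7251, 29.6088) (12.76, 58) (0, 58)]
5. shoelace: 283.5621

Area of P2's cell: 283.5621 (4 vertices)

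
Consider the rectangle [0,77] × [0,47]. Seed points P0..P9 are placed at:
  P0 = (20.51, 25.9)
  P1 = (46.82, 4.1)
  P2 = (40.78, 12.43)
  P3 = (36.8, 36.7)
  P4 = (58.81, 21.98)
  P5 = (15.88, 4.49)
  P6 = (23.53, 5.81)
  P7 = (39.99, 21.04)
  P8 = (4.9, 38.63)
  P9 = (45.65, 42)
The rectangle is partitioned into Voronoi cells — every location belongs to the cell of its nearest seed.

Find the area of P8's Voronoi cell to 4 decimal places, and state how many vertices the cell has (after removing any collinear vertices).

Area of P8's cell: 366.1675 (5 vertices)

1. box [0,77]×[0,47]: [(0, 0) (77, 0) (77, 47) (0, 47)]
2. ⊥bis P8·P0 via (12.705,32.265): [(0, 16.6857) (24.7214, 47) (0, 47)]  |A|=374.707
3. ⊥bis P8·P1 via (25.86,21.365): [(0, 16.6857) (24.7214, 47) (0, 47)]  |A|=374.707
4. ⊥bis P8·P2 via (22.84,25.53): [(0, 16.6857) (24.7214, 47) (0, 47)]  |A|=374.707
5. ⊥bis P8·P3 via (20.85,37.665): [(0, 16.6857) (21.1498, 42.6203) (21.4148, 47) (0, 47)]  |A|=367.466
6. ⊥bis P8·P4 via (31.855,30.305): [(0, 16.6857) (21.1498, 42.6203) (21.4148, 47) (0, 47)]  |A|=367.466
7. ⊥bis P8·P5 via (10.39,21.56): [(0, 18.2184) (1.6944, 18.7633) (21.1498, 42.6203) (21.4148, 47) (0, 47)]  |A|=366.1675
8. ⊥bis P8·P6 via (14.215,22.22): [(0, 18.2184) (1.6944, 18.7633) (21.1498, 42.6203) (21.4148, 47) (0, 47)]  |A|=366.1675
9. ⊥bis P8·P7 via (22.445,29.835): [(0, 18.2184) (1.6944, 18.7633) (21.1498, 42.6203) (21.4148, 47) (0, 47)]  |A|=366.1675
10. ⊥bis P8·P9 via (25.275,40.315): [(0, 18.2184) (1.6944, 18.7633) (21.1498, 42.6203) (21.4148, 47) (0, 47)]  |A|=366.1675
11. canonical 5-gon: [(0, 18.2184) (1.6944, 18.7633) (21.1498, 42.6203) (21.4148, 47) (0, 47)]
12. shoelace: 366.1675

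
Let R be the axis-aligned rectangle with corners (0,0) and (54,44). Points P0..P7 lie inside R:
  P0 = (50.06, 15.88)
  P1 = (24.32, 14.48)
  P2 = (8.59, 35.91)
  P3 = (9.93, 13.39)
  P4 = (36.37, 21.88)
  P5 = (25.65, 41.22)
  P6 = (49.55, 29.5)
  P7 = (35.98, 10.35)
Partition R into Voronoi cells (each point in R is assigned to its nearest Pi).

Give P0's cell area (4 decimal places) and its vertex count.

1. box [0,54]×[0,44]: [(0, 0) (54, 0) (54, 44) (0, 44)]
2. ⊥bis P0·P1 via (37.19,15.18): [(38.0156, 0) (54, 0) (54, 44) (35.6225, 44)]  |A|=755.9614
3. ⊥bis P0·P2 via (29.325,25.895): [(35.8702, 39.4461) (38.0156, 0) (54, 0) (54, 44) (38.0697, 44)]  |A|=750.3891
4. ⊥bis P0·P3 via (29.995,14.635): [(35.8702, 39.4461) (38.0156, 0) (54, 0) (54, 44) (38.0697, 44)]  |A|=750.3891
5. ⊥bis P0·P4 via (43.215,18.88): [(37.6761, 6.2421) (38.0156, 0) (54, 0) (54, 43.4878)]  |A|=404.8327
6. ⊥bis P0·P5 via (37.855,28.55): [(37.6761, 6.2421) (38.0156, 0) (54, 0) (54, 43.4878)]  |A|=404.8327
7. ⊥bis P0·P6 via (49.805,22.69): [(44.8027, 22.5027) (37.6761, 6.2421) (38.0156, 0) (54, 0) (54, 22.8471)]  |A|=309.9138
8. ⊥bis P0·P7 via (43.02,13.115): [(44.8027, 22.5027) (41.918, 15.9207) (48.171, 0) (54, 0) (54, 22.8471)]  |A|=214.1912
9. canonical 5-gon: [(44.8027, 22.5027) (41.918, 15.9207) (48.171, 0) (54, 0) (54, 22.8471)]
10. shoelace: 214.1912

Area of P0's cell: 214.1912 (5 vertices)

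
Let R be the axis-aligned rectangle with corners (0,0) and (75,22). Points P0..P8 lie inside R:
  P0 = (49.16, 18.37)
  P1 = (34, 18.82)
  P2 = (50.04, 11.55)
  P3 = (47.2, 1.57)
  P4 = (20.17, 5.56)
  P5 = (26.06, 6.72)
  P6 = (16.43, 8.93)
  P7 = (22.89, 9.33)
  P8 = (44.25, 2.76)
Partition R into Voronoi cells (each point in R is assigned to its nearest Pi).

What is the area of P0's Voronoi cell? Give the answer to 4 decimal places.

1. box [0,75]×[0,22]: [(0, 0) (75, 0) (75, 22) (0, 22)]
2. ⊥bis P0·P1 via (41.58,18.595): [(41.028, 0) (75, 0) (75, 22) (41.6811, 22)]  |A|=740.1998
3. ⊥bis P0·P2 via (49.6,14.96): [(41.4409, 13.9072) (75, 18.2374) (75, 22) (41.6811, 22)]  |A|=197.9561
4. ⊥bis P0·P3 via (48.18,9.97): [(41.4409, 13.9072) (75, 18.2374) (75, 22) (41.6811, 22)]  |A|=197.9561
5. ⊥bis P0·P4 via (34.665,11.965): [(41.4409, 13.9072) (75, 18.2374) (75, 22) (41.6811, 22)]  |A|=197.9561
6. ⊥bis P0·P5 via (37.61,12.545): [(41.4409, 13.9072) (75, 18.2374) (75, 22) (41.6811, 22)]  |A|=197.9561
7. ⊥bis P0·P6 via (32.795,13.65): [(41.4409, 13.9072) (75, 18.2374) (75, 22) (41.6811, 22)]  |A|=197.9561
8. ⊥bis P0·P7 via (36.025,13.85): [(41.4409, 13.9072) (75, 18.2374) (75, 22) (41.6811, 22)]  |A|=197.9561
9. ⊥bis P0·P8 via (46.705,10.565): [(41.4409, 13.9072) (75, 18.2374) (75, 22) (41.6811, 22)]  |A|=197.9561
10. canonical 4-gon: [(41.4409, 13.9072) (75, 18.2374) (75, 22) (41.6811, 22)]
11. shoelace: 197.9561

Area of P0's cell: 197.9561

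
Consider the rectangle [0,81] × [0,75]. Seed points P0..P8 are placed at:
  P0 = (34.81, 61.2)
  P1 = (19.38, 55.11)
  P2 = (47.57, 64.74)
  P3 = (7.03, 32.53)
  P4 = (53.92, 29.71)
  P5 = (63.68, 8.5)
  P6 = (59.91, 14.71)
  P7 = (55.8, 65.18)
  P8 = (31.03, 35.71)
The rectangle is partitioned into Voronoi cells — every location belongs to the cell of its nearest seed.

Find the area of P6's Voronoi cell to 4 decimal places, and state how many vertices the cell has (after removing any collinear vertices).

Area of P6's cell: 634.7452 (5 vertices)

1. box [0,81]×[0,75]: [(0, 0) (81, 0) (81, 75) (0, 75)]
2. ⊥bis P6·P0 via (47.36,37.955): [(0, 12.3853) (0, 0) (81, 0) (81, 56.1173)]  |A|=2774.3536
3. ⊥bis P6·P1 via (39.645,34.91): [(37.2269, 32.4841) (4.847, 0) (81, 0) (81, 56.1173)]  |A|=2465.0957
4. ⊥bis P6·P2 via (53.74,39.725): [(48.0296, 38.3165) (37.2269, 32.4841) (4.847, 0) (81, 0) (81, 46.4487)]  |A|=2305.7079
5. ⊥bis P6·P3 via (33.47,23.62): [(48.0296, 38.3165) (37.2269, 32.4841) (36.064, 31.3174) (25.5103, 0) (81, 0) (81, 46.4487)]  |A|=1982.1466
6. ⊥bis P6·P4 via (56.915,22.21): [(29.2753, 11.1726) (25.5103, 0) (81, 0) (81, 31.8279)]  |A|=1133.1258
7. ⊥bis P6·P5 via (61.795,11.605): [(29.2753, 11.1726) (25.5103, 0) (42.6791, 0) (81, 23.2641) (81, 31.8279)]  |A|=687.3753
8. ⊥bis P6·P7 via (57.855,39.945): [(29.2753, 11.1726) (25.5103, 0) (42.6791, 0) (81, 23.2641) (81, 31.8279)]  |A|=687.3753
9. ⊥bis P6·P8 via (45.47,25.21): [(37.7127, 14.5419) (27.1386, 0) (42.6791, 0) (81, 23.2641) (81, 31.8279)]  |A|=634.7452
10. canonical 5-gon: [(37.7127, 14.5419) (27.1386, 0) (42.6791, 0) (81, 23.2641) (81, 31.8279)]
11. shoelace: 634.7452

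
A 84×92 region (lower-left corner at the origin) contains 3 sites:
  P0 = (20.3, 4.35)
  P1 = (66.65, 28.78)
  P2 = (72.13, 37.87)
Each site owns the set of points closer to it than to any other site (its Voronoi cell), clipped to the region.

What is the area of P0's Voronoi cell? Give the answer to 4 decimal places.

1. box [0,84]×[0,92]: [(0, 0) (84, 0) (84, 92) (0, 92)]
2. ⊥bis P0·P1 via (43.475,16.565): [(0, 0) (52.206, 0) (3.715, 92) (0, 92)]  |A|=2572.366
3. ⊥bis P0·P2 via (46.215,21.11): [(0, 0) (52.206, 0) (18.4571, 64.0304) (0.3683, 92) (0, 92)]  |A|=2525.5639
4. canonical 5-gon: [(0, 0) (52.206, 0) (18.4571, 64.0304) (0.3683, 92) (0, 92)]
5. shoelace: 2525.5639

Area of P0's cell: 2525.5639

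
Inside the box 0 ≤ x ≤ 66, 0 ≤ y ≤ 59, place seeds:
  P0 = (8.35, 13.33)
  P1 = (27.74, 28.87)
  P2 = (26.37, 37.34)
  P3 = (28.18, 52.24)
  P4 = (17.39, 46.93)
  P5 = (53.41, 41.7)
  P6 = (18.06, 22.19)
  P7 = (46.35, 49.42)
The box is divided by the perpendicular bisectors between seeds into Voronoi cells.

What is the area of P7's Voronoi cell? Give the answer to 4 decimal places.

1. box [0,66]×[0,59]: [(0, 0) (66, 0) (66, 59) (0, 59)]
2. ⊥bis P7·P0 via (27.35,31.375): [(57.148, 0) (66, 0) (66, 59) (1.1135, 59)]  |A|=2175.2854
3. ⊥bis P7·P1 via (37.045,39.145): [(66, 12.9235) (66, 59) (15.1202, 59)]  |A|=1172.1821
4. ⊥bis P7·P2 via (36.36,43.38): [(41.19, 35.3913) (66, 12.9235) (66, 59) (26.9161, 59)]  |A|=1032.9396
5. ⊥bis P7·P3 via (37.265,50.83): [(36.1601, 43.7107) (41.19, 35.3913) (66, 12.9235) (66, 59) (38.533, 59)]  |A|=944.1322
6. ⊥bis P7·P4 via (31.87,48.175): [(36.1601, 43.7107) (41.19, 35.3913) (66, 12.9235) (66, 59) (38.533, 59)]  |A|=944.1322
7. ⊥bis P7·P5 via (49.88,45.56): [(36.1601, 43.7107) (40.325, 36.8219) (64.5764, 59) (38.533, 59)]  |A|=328.8098
8. ⊥bis P7·P6 via (32.205,35.805): [(36.1601, 43.7107) (40.325, 36.8219) (64.5764, 59) (38.533, 59)]  |A|=328.8098
9. canonical 4-gon: [(36.1601, 43.7107) (40.325, 36.8219) (64.5764, 59) (38.533, 59)]
10. shoelace: 328.8098

Area of P7's cell: 328.8098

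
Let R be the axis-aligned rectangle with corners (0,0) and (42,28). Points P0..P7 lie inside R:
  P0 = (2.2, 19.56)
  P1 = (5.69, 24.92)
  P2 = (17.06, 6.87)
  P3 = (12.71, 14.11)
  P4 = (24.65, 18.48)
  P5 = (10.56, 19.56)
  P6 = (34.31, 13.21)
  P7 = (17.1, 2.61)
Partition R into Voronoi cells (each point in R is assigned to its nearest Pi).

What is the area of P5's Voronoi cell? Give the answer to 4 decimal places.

1. box [0,42]×[0,28]: [(0, 0) (42, 0) (42, 28) (0, 28)]
2. ⊥bis P5·P0 via (6.38,19.56): [(6.38, 0) (42, 0) (42, 28) (6.38, 28)]  |A|=997.36
3. ⊥bis P5·P1 via (8.125,22.24): [(6.38, 20.6545) (6.38, 0) (42, 0) (42, 28) (14.4645, 28)]  |A|=967.6676
4. ⊥bis P5·P2 via (13.81,13.215): [(6.38, 20.6545) (6.38, 9.4092) (42, 27.6543) (42, 28) (14.4645, 28)]  |A|=307.5654
5. ⊥bis P5·P3 via (11.635,16.835): [(6.38, 20.6545) (6.38, 14.7619) (39.937, 28) (14.4645, 28)]  |A|=192.4224
6. ⊥bis P5·P4 via (17.605,19.02): [(6.38, 20.6545) (6.38, 14.7619) (17.6184, 19.1954) (18.2933, 28) (14.4645, 28)]  |A|=97.141
7. ⊥bis P5·P6 via (22.435,16.385): [(6.38, 20.6545) (6.38, 14.7619) (17.6184, 19.1954) (18.2933, 28) (14.4645, 28)]  |A|=97.141
8. ⊥bis P5·P7 via (13.83,11.085): [(6.38, 20.6545) (6.38, 14.7619) (17.6184, 19.1954) (18.2933, 28) (14.4645, 28)]  |A|=97.141
9. canonical 5-gon: [(6.38, 20.6545) (6.38, 14.7619) (17.6184, 19.1954) (18.2933, 28) (14.4645, 28)]
10. shoelace: 97.141

Area of P5's cell: 97.1410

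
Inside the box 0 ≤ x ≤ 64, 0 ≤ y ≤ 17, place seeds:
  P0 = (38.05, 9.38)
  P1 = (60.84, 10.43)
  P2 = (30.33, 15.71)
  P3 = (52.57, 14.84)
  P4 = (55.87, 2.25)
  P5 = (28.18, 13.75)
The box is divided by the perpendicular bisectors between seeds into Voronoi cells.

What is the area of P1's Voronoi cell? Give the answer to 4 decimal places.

1. box [0,64]×[0,17]: [(0, 0) (64, 0) (64, 17) (0, 17)]
2. ⊥bis P1·P0 via (49.445,9.905): [(49.9014, 0) (64, 0) (64, 17) (49.1181, 17)]  |A|=246.3346
3. ⊥bis P1·P2 via (45.585,13.07): [(49.9014, 0) (64, 0) (64, 17) (49.1181, 17)]  |A|=246.3346
4. ⊥bis P1·P3 via (56.705,12.635): [(49.9674, 0) (64, 0) (64, 17) (59.0326, 17)]  |A|=161.5
5. ⊥bis P1·P4 via (58.355,6.34): [(54.5734, 8.6376) (64, 2.9102) (64, 17) (59.0326, 17)]  |A|=87.1789
6. ⊥bis P1·P5 via (44.51,12.09): [(54.5734, 8.6376) (64, 2.9102) (64, 17) (59.0326, 17)]  |A|=87.1789
7. canonical 4-gon: [(54.5734, 8.6376) (64, 2.9102) (64, 17) (59.0326, 17)]
8. shoelace: 87.1789

Area of P1's cell: 87.1789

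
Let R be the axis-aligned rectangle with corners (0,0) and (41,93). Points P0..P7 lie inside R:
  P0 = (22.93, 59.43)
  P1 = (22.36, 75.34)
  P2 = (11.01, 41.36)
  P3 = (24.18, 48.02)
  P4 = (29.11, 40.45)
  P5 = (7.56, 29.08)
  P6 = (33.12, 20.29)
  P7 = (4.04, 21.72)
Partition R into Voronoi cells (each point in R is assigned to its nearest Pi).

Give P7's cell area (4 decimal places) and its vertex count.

1. box [0,41]×[0,93]: [(0, 0) (41, 0) (41, 93) (0, 93)]
2. ⊥bis P7·P0 via (13.485,40.575): [(0, 47.33) (0, 0) (41, 0) (41, 26.792)]  |A|=1519.5006
3. ⊥bis P7·P1 via (13.2,48.53): [(0, 47.33) (0, 0) (41, 0) (41, 26.792)]  |A|=1519.5006
4. ⊥bis P7·P2 via (7.525,31.54): [(0, 34.2105) (0, 0) (41, 0) (41, 19.6601)]  |A|=1104.3485
5. ⊥bis P7·P3 via (14.11,34.87): [(27.9018, 24.3085) (0, 34.2105) (0, 0) (41, 0) (41, 14.2782)]  |A|=1069.1017
6. ⊥bis P7·P4 via (16.575,31.085): [(19.3777, 27.3336) (0, 34.2105) (0, 0) (39.7989, 0)]  |A|=875.3839
7. ⊥bis P7·P5 via (5.8,25.4): [(29.1742, 14.221) (0, 28.1739) (0, 0) (39.7989, 0)]  |A|=693.9662
8. ⊥bis P7·P6 via (18.58,21.005): [(18.4975, 19.3273) (0, 28.1739) (0, 0) (17.5471, 0)]  |A|=430.1422
9. canonical 4-gon: [(18.4975, 19.3273) (0, 28.1739) (0, 0) (17.5471, 0)]
10. shoelace: 430.1422

Area of P7's cell: 430.1422 (4 vertices)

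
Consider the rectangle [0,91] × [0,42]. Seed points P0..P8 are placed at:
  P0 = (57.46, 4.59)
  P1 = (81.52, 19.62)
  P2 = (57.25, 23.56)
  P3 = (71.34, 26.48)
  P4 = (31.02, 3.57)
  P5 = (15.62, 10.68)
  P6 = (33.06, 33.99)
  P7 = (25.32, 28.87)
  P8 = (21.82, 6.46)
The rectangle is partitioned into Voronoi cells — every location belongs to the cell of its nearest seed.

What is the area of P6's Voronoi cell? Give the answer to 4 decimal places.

Area of P6's cell: 372.3603

1. box [0,91]×[0,42]: [(0, 0) (91, 0) (91, 42) (0, 42)]
2. ⊥bis P6·P0 via (45.26,19.29): [(0, 0) (22.0171, 0) (72.6237, 42) (0, 42)]  |A|=1987.4572
3. ⊥bis P6·P1 via (57.29,26.805): [(0, 0) (22.0171, 0) (58.2612, 30.0801) (61.7958, 42) (0, 42)]  |A|=1922.9236
4. ⊥bis P6·P2 via (45.155,28.775): [(0, 0) (22.0171, 0) (38.7279, 13.8688) (50.8572, 42) (0, 42)]  |A|=1681.2988
5. ⊥bis P6·P3 via (52.2,30.235): [(0, 0) (22.0171, 0) (38.7279, 13.8688) (50.8572, 42) (0, 42)]  |A|=1681.2988
6. ⊥bis P6·P4 via (32.04,18.78): [(0, 20.9286) (40.598, 18.2061) (50.8572, 42) (0, 42)]  |A|=1032.7737
7. ⊥bis P6·P5 via (24.34,22.335): [(0, 40.5456) (28.8013, 18.9972) (40.598, 18.2061) (50.8572, 42) (0, 42)]  |A|=750.2768
8. ⊥bis P6·P7 via (29.19,31.43): [(37.8141, 18.3928) (40.598, 18.2061) (50.8572, 42) (22.198, 42)]  |A|=372.3603
9. ⊥bis P6·P8 via (27.44,20.225): [(37.8141, 18.3928) (40.598, 18.2061) (50.8572, 42) (22.198, 42)]  |A|=372.3603
10. canonical 4-gon: [(37.8141, 18.3928) (40.598, 18.2061) (50.8572, 42) (22.198, 42)]
11. shoelace: 372.3603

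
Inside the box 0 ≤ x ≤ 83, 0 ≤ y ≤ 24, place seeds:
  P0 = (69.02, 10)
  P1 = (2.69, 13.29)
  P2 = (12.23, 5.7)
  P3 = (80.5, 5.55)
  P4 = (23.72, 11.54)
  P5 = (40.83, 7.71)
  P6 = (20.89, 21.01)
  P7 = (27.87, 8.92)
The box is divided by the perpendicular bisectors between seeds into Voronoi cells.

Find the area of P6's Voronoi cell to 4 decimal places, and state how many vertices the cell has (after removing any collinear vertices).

1. box [0,83]×[0,24]: [(0, 0) (83, 0) (83, 24) (0, 24)]
2. ⊥bis P6·P0 via (44.955,15.505): [(0, 0) (41.4081, 0) (46.8983, 24) (0, 24)]  |A|=1059.6771
3. ⊥bis P6·P1 via (11.79,17.15): [(19.0646, 0) (41.4081, 0) (46.8983, 24) (8.8844, 24)]  |A|=724.289
4. ⊥bis P6·P2 via (16.56,13.355): [(12.4021, 15.7069) (40.1703, 0) (41.4081, 0) (46.8983, 24) (8.8844, 24)]  |A|=558.537
5. ⊥bis P6·P3 via (50.695,13.28): [(12.4021, 15.7069) (40.1703, 0) (41.4081, 0) (46.8983, 24) (8.8844, 24)]  |A|=558.537
6. ⊥bis P6·P4 via (22.305,16.275): [(12.4021, 15.7069) (15.1682, 14.1423) (46.8061, 23.5969) (46.8983, 24) (8.8844, 24)]  |A|=202.0247
7. ⊥bis P6·P5 via (30.86,14.36): [(12.4021, 15.7069) (15.1682, 14.1423) (34.585, 19.9447) (37.2899, 24) (8.8844, 24)]  |A|=180.2474
8. ⊥bis P6·P7 via (24.38,14.965): [(12.4021, 15.7069) (15.1682, 14.1423) (31.3103, 18.9661) (35.5743, 21.4279) (37.2899, 24) (8.8844, 24)]  |A|=178.3031
9. canonical 6-gon: [(12.4021, 15.7069) (15.1682, 14.1423) (31.3103, 18.9661) (35.5743, 21.4279) (37.2899, 24) (8.8844, 24)]
10. shoelace: 178.3031

Area of P6's cell: 178.3031 (6 vertices)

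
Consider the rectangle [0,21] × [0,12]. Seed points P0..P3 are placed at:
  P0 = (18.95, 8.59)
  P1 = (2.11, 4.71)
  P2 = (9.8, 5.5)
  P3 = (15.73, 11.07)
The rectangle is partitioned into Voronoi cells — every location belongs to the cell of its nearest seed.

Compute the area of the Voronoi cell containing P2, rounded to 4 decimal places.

1. box [0,21]×[0,12]: [(0, 0) (21, 0) (21, 12) (0, 12)]
2. ⊥bis P2·P0 via (14.375,7.045): [(0, 0) (16.7541, 0) (12.7017, 12) (0, 12)]  |A|=176.7348
3. ⊥bis P2·P1 via (5.955,5.105): [(6.4794, 0) (16.7541, 0) (12.7017, 12) (5.2467, 12)]  |A|=106.3781
4. ⊥bis P2·P3 via (12.765,8.285): [(6.4794, 0) (16.7541, 0) (14.625, 6.3048) (9.2755, 12) (5.2467, 12)]  |A|=96.6219
5. canonical 5-gon: [(6.4794, 0) (16.7541, 0) (14.625, 6.3048) (9.2755, 12) (5.2467, 12)]
6. shoelace: 96.6219

Area of P2's cell: 96.6219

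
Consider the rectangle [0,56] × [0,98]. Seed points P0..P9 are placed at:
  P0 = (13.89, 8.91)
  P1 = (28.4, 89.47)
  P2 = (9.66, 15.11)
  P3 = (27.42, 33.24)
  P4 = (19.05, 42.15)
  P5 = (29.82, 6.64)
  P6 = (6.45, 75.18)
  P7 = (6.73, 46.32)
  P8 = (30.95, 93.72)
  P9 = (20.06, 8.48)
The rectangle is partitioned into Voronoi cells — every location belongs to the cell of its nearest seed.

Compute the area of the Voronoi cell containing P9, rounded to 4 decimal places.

Area of P9's cell: 167.1979

1. box [0,56]×[0,98]: [(0, 0) (56, 0) (56, 98) (0, 98)]
2. ⊥bis P9·P0 via (16.975,8.695): [(16.369, 0) (56, 0) (56, 98) (23.1988, 98)]  |A|=3549.174
3. ⊥bis P9·P1 via (24.23,48.975): [(19.8139, 49.4298) (16.369, 0) (56, 0) (56, 45.7035)]  |A|=1806.3899
4. ⊥bis P9·P2 via (14.86,11.795): [(37.6793, 47.59) (17.4772, 15.9003) (16.369, 0) (56, 0) (56, 45.7035)]  |A|=1504.7314
5. ⊥bis P9·P3 via (23.74,20.86): [(21.133, 21.6349) (17.4772, 15.9003) (16.369, 0) (56, 0) (56, 11.2706)]  |A|=651.0802
6. ⊥bis P9·P4 via (19.555,25.315): [(21.133, 21.6349) (17.4772, 15.9003) (16.369, 0) (56, 0) (56, 11.2706)]  |A|=651.0802
7. ⊥bis P9·P5 via (24.94,7.56): [(27.2506, 19.8164) (21.133, 21.6349) (17.4772, 15.9003) (16.369, 0) (23.5148, 0)]  |A|=167.1979
8. ⊥bis P9·P6 via (13.255,41.83): [(27.2506, 19.8164) (21.133, 21.6349) (17.4772, 15.9003) (16.369, 0) (23.5148, 0)]  |A|=167.1979
9. ⊥bis P9·P7 via (13.395,27.4): [(27.2506, 19.8164) (21.133, 21.6349) (17.4772, 15.9003) (16.369, 0) (23.5148, 0)]  |A|=167.1979
10. ⊥bis P9·P8 via (25.505,51.1): [(27.2506, 19.8164) (21.133, 21.6349) (17.4772, 15.9003) (16.369, 0) (23.5148, 0)]  |A|=167.1979
11. canonical 5-gon: [(27.2506, 19.8164) (21.133, 21.6349) (17.4772, 15.9003) (16.369, 0) (23.5148, 0)]
12. shoelace: 167.1979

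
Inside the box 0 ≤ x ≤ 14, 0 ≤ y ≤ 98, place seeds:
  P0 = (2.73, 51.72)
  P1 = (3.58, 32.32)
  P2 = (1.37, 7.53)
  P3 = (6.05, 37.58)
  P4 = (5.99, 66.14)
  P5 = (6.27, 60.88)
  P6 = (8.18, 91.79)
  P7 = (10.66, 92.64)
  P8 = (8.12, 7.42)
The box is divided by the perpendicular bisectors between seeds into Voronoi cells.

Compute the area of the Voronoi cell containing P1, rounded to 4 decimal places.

Area of P1's cell: 190.5017

1. box [0,14]×[0,98]: [(0, 0) (14, 0) (14, 98) (0, 98)]
2. ⊥bis P1·P0 via (3.155,42.02): [(0, 41.8818) (0, 0) (14, 0) (14, 42.4952)]  |A|=590.6385
3. ⊥bis P1·P2 via (2.475,19.925): [(0, 41.8818) (0, 20.1456) (14, 18.8976) (14, 42.4952)]  |A|=317.3361
4. ⊥bis P1·P3 via (4.815,34.95): [(0, 37.211) (0, 20.1456) (14, 18.8976) (14, 30.6369)]  |A|=201.6331
5. ⊥bis P1·P4 via (4.785,49.23): [(0, 37.211) (0, 20.1456) (14, 18.8976) (14, 30.6369)]  |A|=201.6331
6. ⊥bis P1·P5 via (4.925,46.6): [(0, 37.211) (0, 20.1456) (14, 18.8976) (14, 30.6369)]  |A|=201.6331
7. ⊥bis P1·P6 via (5.88,62.055): [(0, 37.211) (0, 20.1456) (14, 18.8976) (14, 30.6369)]  |A|=201.6331
8. ⊥bis P1·P7 via (7.12,62.48): [(0, 37.211) (0, 20.1456) (14, 18.8976) (14, 30.6369)]  |A|=201.6331
9. ⊥bis P1·P8 via (5.85,19.87): [(0, 37.211) (0, 20.1456) (4.9443, 19.7049) (14, 21.356) (14, 30.6369)]  |A|=190.5017
10. canonical 5-gon: [(0, 37.211) (0, 20.1456) (4.9443, 19.7049) (14, 21.356) (14, 30.6369)]
11. shoelace: 190.5017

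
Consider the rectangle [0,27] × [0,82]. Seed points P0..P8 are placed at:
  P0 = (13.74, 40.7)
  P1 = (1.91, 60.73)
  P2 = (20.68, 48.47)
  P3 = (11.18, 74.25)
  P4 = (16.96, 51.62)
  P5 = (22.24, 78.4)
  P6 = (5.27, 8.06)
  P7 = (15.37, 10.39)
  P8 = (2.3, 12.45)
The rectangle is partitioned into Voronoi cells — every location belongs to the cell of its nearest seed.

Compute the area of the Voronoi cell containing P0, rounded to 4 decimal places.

Area of P0's cell: 493.4400

1. box [0,27]×[0,82]: [(0, 0) (27, 0) (27, 82) (0, 82)]
2. ⊥bis P0·P1 via (7.825,50.715): [(0, 46.0934) (0, 0) (27, 0) (27, 62.04)]  |A|=1459.8018
3. ⊥bis P0·P2 via (17.21,44.585): [(9.3431, 51.6116) (0, 46.0934) (0, 0) (27, 0) (27, 35.8408)]  |A|=1228.5026
4. ⊥bis P0·P3 via (12.46,57.475): [(9.3431, 51.6116) (0, 46.0934) (0, 0) (27, 0) (27, 35.8408)]  |A|=1228.5026
5. ⊥bis P0·P4 via (15.35,46.16): [(15.4943, 46.1175) (5.1868, 49.1568) (0, 46.0934) (0, 0) (27, 0) (27, 35.8408)]  |A|=1209.5352
6. ⊥bis P0·P5 via (17.99,59.55): [(15.4943, 46.1175) (5.1868, 49.1568) (0, 46.0934) (0, 0) (27, 0) (27, 35.8408)]  |A|=1209.5352
7. ⊥bis P0·P6 via (9.505,24.38): [(15.4943, 46.1175) (5.1868, 49.1568) (0, 46.0934) (0, 26.8465) (27, 19.8401) (27, 35.8408)]  |A|=579.2659
8. ⊥bis P0·P7 via (14.555,25.545): [(15.4943, 46.1175) (5.1868, 49.1568) (0, 46.0934) (0, 26.8465) (6.6531, 25.1201) (27, 26.2143) (27, 35.8408)]  |A|=514.4187
9. ⊥bis P0·P8 via (8.02,26.575): [(15.4943, 46.1175) (5.1868, 49.1568) (0, 46.0934) (0, 29.8227) (11.0314, 25.3555) (27, 26.2143) (27, 35.8408)]  |A|=493.44
10. canonical 7-gon: [(15.4943, 46.1175) (5.1868, 49.1568) (0, 46.0934) (0, 29.8227) (11.0314, 25.3555) (27, 26.2143) (27, 35.8408)]
11. shoelace: 493.44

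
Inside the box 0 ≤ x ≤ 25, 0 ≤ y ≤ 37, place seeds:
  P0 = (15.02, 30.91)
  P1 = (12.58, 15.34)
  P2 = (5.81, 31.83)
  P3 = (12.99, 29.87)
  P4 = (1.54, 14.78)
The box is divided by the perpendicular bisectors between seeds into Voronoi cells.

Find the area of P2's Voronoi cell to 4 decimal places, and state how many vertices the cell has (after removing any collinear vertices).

Area of P2's cell: 125.9071 (6 vertices)

1. box [0,25]×[0,37]: [(0, 0) (25, 0) (25, 37) (0, 37)]
2. ⊥bis P2·P0 via (10.415,31.37): [(0, 0) (7.2814, 0) (10.9774, 37) (0, 37)]  |A|=337.7877
3. ⊥bis P2·P1 via (9.195,23.585): [(0, 19.81) (9.6563, 23.7744) (10.9774, 37) (0, 37)]  |A|=155.5871
4. ⊥bis P2·P3 via (9.4,30.85): [(0, 19.81) (7.1924, 22.7628) (10.9188, 36.4139) (10.9774, 37) (0, 37)]  |A|=140.6544
5. ⊥bis P2·P4 via (3.675,23.305): [(0, 24.2254) (6.6799, 22.5524) (7.1924, 22.7628) (10.9188, 36.4139) (10.9774, 37) (0, 37)]  |A|=125.9071
6. canonical 6-gon: [(0, 24.2254) (6.6799, 22.5524) (7.1924, 22.7628) (10.9188, 36.4139) (10.9774, 37) (0, 37)]
7. shoelace: 125.9071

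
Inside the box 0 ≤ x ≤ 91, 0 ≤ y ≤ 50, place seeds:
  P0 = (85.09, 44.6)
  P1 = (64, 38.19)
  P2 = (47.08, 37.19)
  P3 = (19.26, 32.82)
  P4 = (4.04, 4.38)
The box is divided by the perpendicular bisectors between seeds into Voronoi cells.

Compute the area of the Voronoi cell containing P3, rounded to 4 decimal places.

1. box [0,91]×[0,50]: [(0, 0) (91, 0) (91, 50) (0, 50)]
2. ⊥bis P3·P0 via (52.175,38.71): [(0, 0) (59.102, 0) (50.1547, 50) (0, 50)]  |A|=2731.4173
3. ⊥bis P3·P1 via (41.63,35.505): [(0, 0) (45.8916, 0) (39.8902, 50) (0, 50)]  |A|=2144.5441
4. ⊥bis P3·P2 via (33.17,35.005): [(0, 0) (38.6686, 0) (30.8146, 50) (0, 50)]  |A|=1737.0799
5. ⊥bis P3·P4 via (11.65,18.6): [(0, 24.8346) (37.9585, 4.5207) (30.8146, 50) (0, 50)]  |A|=1178.3325
6. canonical 4-gon: [(0, 24.8346) (37.9585, 4.5207) (30.8146, 50) (0, 50)]
7. shoelace: 1178.3325

Area of P3's cell: 1178.3325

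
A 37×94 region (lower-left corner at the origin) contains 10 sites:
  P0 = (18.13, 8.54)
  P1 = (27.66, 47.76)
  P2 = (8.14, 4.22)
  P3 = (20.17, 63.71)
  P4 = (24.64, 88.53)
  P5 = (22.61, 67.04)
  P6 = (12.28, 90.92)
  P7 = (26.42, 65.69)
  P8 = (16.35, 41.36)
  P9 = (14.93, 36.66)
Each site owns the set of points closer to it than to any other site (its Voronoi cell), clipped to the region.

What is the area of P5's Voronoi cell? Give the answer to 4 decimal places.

1. box [0,37]×[0,94]: [(0, 0) (37, 0) (37, 94) (0, 94)]
2. ⊥bis P5·P0 via (20.37,37.79): [(0, 39.35) (37, 36.5165) (37, 94) (0, 94)]  |A|=2074.4713
3. ⊥bis P5·P1 via (25.135,57.4): [(0, 50.8164) (37, 60.5078) (37, 94) (0, 94)]  |A|=1418.5024
4. ⊥bis P5·P2 via (15.375,35.63): [(0, 50.8164) (37, 60.5078) (37, 94) (0, 94)]  |A|=1418.5024
5. ⊥bis P5·P3 via (21.39,65.375): [(0, 81.0482) (30.394, 58.7775) (37, 60.5078) (37, 94) (0, 94)]  |A|=959.0707
6. ⊥bis P5·P4 via (23.625,77.785): [(1.616, 79.864) (30.394, 58.7775) (37, 60.5078) (37, 76.5216)]  |A|=377.8616
7. ⊥bis P5·P6 via (17.445,78.98): [(16.2853, 78.4783) (8.2506, 75.0027) (30.394, 58.7775) (37, 60.5078) (37, 76.5216)]  |A|=346.8022
8. ⊥bis P5·P7 via (24.515,66.365): [(28.4016, 77.3338) (16.2853, 78.4783) (8.2506, 75.0027) (23.5924, 63.7612)]  |A|=156.799
9. ⊥bis P5·P8 via (19.48,54.2): [(28.4016, 77.3338) (16.2853, 78.4783) (8.2506, 75.0027) (23.5924, 63.7612)]  |A|=156.799
10. ⊥bis P5·P9 via (18.77,51.85): [(28.4016, 77.3338) (16.2853, 78.4783) (8.2506, 75.0027) (23.5924, 63.7612)]  |A|=156.799
11. canonical 4-gon: [(28.4016, 77.3338) (16.2853, 78.4783) (8.2506, 75.0027) (23.5924, 63.7612)]
12. shoelace: 156.799

Area of P5's cell: 156.7990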